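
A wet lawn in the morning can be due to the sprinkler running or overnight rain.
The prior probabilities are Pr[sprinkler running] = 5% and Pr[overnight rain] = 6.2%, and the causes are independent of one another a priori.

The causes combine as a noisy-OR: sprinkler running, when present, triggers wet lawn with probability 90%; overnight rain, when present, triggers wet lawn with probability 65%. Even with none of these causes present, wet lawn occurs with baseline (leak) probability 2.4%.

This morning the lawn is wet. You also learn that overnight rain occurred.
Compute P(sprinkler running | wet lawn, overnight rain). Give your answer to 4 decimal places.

Under noisy-OR, P(wet lawn | causes) = 1 − (1−0.024)·∏(1−qᵢ) over the active causes.
Numerator (weight on configurations with sprinkler running): 0.96584*0.05 = 0.048292
Denominator P(wet lawn | overnight rain): 0.6584*0.95 + 0.96584*0.05 = 0.673772
Posterior = 0.048292 / 0.673772 ≈ 0.0717

P(sprinkler running | wet lawn, overnight rain) ≈ 0.0717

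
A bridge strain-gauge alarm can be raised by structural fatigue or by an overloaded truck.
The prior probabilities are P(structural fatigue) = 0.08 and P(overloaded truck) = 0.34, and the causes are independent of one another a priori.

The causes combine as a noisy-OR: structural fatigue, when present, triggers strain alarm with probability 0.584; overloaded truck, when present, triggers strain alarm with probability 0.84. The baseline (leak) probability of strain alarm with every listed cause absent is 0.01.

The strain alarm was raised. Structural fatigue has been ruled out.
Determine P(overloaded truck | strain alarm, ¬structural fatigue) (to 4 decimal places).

P(overloaded truck | strain alarm, ¬structural fatigue) ≈ 0.9775

Under noisy-OR, P(strain alarm | causes) = 1 − (1−0.01)·∏(1−qᵢ) over the active causes.
Enumerate both values of overloaded truck and weight by the priors:
  P(strain alarm | ¬structural fatigue) = 0.01×0.66 + 0.8416×0.34
        = 0.006600 + 0.286144 = 0.292744
Configurations with overloaded truck contribute 0.286144, so
  P(overloaded truck | strain alarm, ¬structural fatigue) = 0.286144 / 0.292744 ≈ 0.9775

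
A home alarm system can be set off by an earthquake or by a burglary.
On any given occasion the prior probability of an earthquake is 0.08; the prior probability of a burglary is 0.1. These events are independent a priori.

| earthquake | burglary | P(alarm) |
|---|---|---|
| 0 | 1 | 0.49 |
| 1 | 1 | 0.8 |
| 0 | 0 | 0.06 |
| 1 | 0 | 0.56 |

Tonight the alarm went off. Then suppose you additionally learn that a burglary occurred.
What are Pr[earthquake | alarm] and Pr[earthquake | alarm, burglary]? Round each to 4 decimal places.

Pr[earthquake | alarm] ≈ 0.3302; Pr[earthquake | alarm, burglary] ≈ 0.1243

Weight on earthquake=true, given the evidence: 0.040320 + 0.006400 = 0.046720
Normalizer over all consistent configurations: 0.06*0.92*0.9 + 0.49*0.92*0.1 + 0.56*0.08*0.9 + 0.8*0.08*0.1 = 0.141480
P(earthquake | alarm) = 0.046720/0.141480 ≈ 0.3302

With the extra evidence:
Sum P(alarm|·) weighted by the priors over both values of earthquake:
  P(alarm | burglary) = 0.49×0.92 + 0.8×0.08
        = 0.450800 + 0.064000 = 0.514800
Keeping only the earthquake-present terms gives 0.064000, so
  P(earthquake | alarm, burglary) = 0.064000 / 0.514800 ≈ 0.1243
The drop from 0.3302 to 0.1243 is the explaining-away (discounting) effect.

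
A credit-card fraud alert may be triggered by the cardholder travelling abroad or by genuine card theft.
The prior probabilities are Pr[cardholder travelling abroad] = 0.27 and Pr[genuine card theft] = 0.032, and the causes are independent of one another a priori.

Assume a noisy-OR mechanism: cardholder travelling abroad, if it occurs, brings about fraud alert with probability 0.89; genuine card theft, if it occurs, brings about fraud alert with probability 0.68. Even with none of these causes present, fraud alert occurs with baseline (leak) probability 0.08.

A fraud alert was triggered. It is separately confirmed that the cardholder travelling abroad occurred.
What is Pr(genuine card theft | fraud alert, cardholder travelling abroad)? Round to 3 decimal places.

Under noisy-OR, P(fraud alert | causes) = 1 − (1−0.08)·∏(1−qᵢ) over the active causes.
Sum P(fraud alert|·) weighted by the priors over both values of genuine card theft:
  P(fraud alert | cardholder travelling abroad) = 0.8988·0.968 + 0.967616·0.032
        = 0.870038 + 0.030964 = 0.901002
The terms with genuine card theft present sum to 0.030964, so
  P(genuine card theft | fraud alert, cardholder travelling abroad) = 0.030964 / 0.901002 ≈ 0.034

Pr(genuine card theft | fraud alert, cardholder travelling abroad) ≈ 0.034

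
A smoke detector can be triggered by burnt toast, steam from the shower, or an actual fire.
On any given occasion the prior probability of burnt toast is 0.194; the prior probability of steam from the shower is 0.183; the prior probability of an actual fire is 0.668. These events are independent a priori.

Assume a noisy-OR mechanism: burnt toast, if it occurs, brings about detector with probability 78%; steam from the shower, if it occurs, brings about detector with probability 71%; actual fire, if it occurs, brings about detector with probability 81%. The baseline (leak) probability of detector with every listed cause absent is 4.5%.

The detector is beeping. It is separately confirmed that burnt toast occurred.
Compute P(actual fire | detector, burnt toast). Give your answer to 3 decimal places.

Under noisy-OR, P(detector | causes) = 1 − (1−0.045)·∏(1−qᵢ) over the active causes.
Numerator (weight on configurations with actual fire): 0.523970 + 0.120829 = 0.644799
Normalizer over all consistent configurations: 0.7899×0.817×0.332 + 0.960081×0.817×0.668 + 0.939071×0.183×0.332 + 0.988423×0.183×0.668 = 0.916109
P(actual fire | detector, burnt toast) = 0.644799/0.916109 ≈ 0.704

P(actual fire | detector, burnt toast) ≈ 0.704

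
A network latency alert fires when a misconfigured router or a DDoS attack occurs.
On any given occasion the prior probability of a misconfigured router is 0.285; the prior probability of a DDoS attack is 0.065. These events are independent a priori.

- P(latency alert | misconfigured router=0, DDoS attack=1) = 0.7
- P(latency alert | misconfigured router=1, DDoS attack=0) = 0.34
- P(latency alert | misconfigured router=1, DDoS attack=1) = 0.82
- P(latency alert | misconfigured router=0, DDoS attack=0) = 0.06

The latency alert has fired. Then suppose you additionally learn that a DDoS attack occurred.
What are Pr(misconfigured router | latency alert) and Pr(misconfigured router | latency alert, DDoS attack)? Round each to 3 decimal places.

P(latency alert) = 0.06*0.715*0.935 + 0.7*0.715*0.065 + 0.34*0.285*0.935 + 0.82*0.285*0.065 = 0.040111 + 0.032532 + 0.090602 + 0.015190 = 0.178435
The misconfigured router-present share is 0.090602 + 0.015190 = 0.105792.
So P(misconfigured router | latency alert) = 0.105792/0.178435 ≈ 0.593.

With the extra evidence:
P(latency alert | DDoS attack) = 0.7*0.715 + 0.82*0.285 = 0.500500 + 0.233700 = 0.734200
Restricting to configurations with misconfigured router present: 0.82*0.285 = 0.233700.
P(misconfigured router | latency alert, DDoS attack) = 0.233700 / 0.734200 ≈ 0.318
— DDoS attack explains away the evidence for misconfigured router.

Pr(misconfigured router | latency alert) ≈ 0.593; Pr(misconfigured router | latency alert, DDoS attack) ≈ 0.318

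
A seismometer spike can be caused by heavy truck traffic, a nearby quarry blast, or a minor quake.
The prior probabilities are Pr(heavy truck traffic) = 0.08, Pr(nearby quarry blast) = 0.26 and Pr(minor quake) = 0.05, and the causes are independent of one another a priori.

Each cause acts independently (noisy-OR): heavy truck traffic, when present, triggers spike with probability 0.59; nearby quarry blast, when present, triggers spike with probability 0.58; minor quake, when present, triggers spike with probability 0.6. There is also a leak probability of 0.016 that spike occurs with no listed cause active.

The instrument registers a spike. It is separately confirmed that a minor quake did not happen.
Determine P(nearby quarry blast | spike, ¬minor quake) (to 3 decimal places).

Under noisy-OR, P(spike | causes) = 1 − (1−0.016)·∏(1−qᵢ) over the active causes.
For the numerator, keep only nearby quarry blast=true terms: 0.140343 + 0.017276 = 0.157619
Normalizer over all consistent configurations: 0.016*0.92*0.74 + 0.58672*0.92*0.26 + 0.59656*0.08*0.74 + 0.830555*0.08*0.26 = 0.203828
Posterior = 0.157619 / 0.203828 ≈ 0.773

P(nearby quarry blast | spike, ¬minor quake) ≈ 0.773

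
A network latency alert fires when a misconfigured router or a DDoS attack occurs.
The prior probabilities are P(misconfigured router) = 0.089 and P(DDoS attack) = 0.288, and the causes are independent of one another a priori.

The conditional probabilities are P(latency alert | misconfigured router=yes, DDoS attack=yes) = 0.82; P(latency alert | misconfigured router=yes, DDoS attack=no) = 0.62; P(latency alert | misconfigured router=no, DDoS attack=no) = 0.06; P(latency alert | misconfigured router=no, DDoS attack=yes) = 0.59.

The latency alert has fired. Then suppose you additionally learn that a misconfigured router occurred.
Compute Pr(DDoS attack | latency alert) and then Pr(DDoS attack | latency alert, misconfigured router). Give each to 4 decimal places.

Numerator (weight on configurations with DDoS attack): 0.154797 + 0.021018 = 0.175815
Normalizer over all consistent configurations: 0.06*0.911*0.712 + 0.59*0.911*0.288 + 0.62*0.089*0.712 + 0.82*0.089*0.288 = 0.254021
P(DDoS attack | latency alert) = 0.175815/0.254021 ≈ 0.6921

Now also conditioning on misconfigured router=true:
Enumerate both values of DDoS attack and weight by the priors:
  P(latency alert | misconfigured router) = 0.62*0.712 + 0.82*0.288
        = 0.441440 + 0.236160 = 0.677600
Keeping only the DDoS attack-present terms gives 0.236160, so
  P(DDoS attack | latency alert, misconfigured router) = 0.236160 / 0.677600 ≈ 0.3485
— misconfigured router explains away the evidence for DDoS attack.

Pr(DDoS attack | latency alert) ≈ 0.6921; Pr(DDoS attack | latency alert, misconfigured router) ≈ 0.3485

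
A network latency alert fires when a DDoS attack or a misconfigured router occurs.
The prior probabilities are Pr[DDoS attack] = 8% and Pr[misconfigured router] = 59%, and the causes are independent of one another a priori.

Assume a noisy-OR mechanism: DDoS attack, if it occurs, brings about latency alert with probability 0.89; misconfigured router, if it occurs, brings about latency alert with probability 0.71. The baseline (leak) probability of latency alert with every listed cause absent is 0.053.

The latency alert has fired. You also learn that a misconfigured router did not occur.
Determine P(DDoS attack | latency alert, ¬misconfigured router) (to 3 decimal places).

Under noisy-OR, P(latency alert | causes) = 1 − (1−0.053)·∏(1−qᵢ) over the active causes.
P(latency alert | ¬misconfigured router) = 0.053*0.92 + 0.89583*0.08 = 0.048760 + 0.071666 = 0.120426
Restricting to configurations with DDoS attack present: 0.89583*0.08 = 0.071666.
P(DDoS attack | latency alert, ¬misconfigured router) = 0.071666 / 0.120426 ≈ 0.595

P(DDoS attack | latency alert, ¬misconfigured router) ≈ 0.595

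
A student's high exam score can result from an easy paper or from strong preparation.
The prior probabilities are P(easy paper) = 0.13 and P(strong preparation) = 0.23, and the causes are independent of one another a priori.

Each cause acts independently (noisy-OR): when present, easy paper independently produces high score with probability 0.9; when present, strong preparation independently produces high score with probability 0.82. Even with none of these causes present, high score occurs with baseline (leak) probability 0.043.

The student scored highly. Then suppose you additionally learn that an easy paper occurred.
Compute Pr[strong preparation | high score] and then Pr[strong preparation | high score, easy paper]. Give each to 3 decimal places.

Pr[strong preparation | high score] ≈ 0.620; Pr[strong preparation | high score, easy paper] ≈ 0.245

Under noisy-OR, P(high score | causes) = 1 − (1−0.043)·∏(1−qᵢ) over the active causes.
For the numerator, keep only strong preparation=true terms: 0.165631 + 0.029385 = 0.195016
Normalizer over all consistent configurations: 0.043×0.87×0.77 + 0.82774×0.87×0.23 + 0.9043×0.13×0.77 + 0.982774×0.13×0.23 = 0.314342
Posterior = 0.195016 / 0.314342 ≈ 0.620

Now also conditioning on easy paper=true:
P(high score | easy paper) = 0.9043·0.77 + 0.982774·0.23 = 0.696311 + 0.226038 = 0.922349
Restricting to configurations with strong preparation present: 0.982774·0.23 = 0.226038.
P(strong preparation | high score, easy paper) = 0.226038 / 0.922349 ≈ 0.245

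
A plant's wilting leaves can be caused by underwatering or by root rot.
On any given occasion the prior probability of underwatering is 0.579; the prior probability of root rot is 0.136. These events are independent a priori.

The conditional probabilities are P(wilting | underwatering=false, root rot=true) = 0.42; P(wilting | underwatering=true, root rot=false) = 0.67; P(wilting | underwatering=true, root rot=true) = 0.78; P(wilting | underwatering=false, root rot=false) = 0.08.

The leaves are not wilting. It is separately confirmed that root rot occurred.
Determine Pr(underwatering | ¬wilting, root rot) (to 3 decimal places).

Pr(underwatering | ¬wilting, root rot) ≈ 0.343

Weight on underwatering=true, given the evidence: 0.22·0.579 = 0.127380
Denominator P(¬wilting | root rot): 0.58·0.421 + 0.22·0.579 = 0.371560
P(underwatering | ¬wilting, root rot) = 0.127380/0.371560 ≈ 0.343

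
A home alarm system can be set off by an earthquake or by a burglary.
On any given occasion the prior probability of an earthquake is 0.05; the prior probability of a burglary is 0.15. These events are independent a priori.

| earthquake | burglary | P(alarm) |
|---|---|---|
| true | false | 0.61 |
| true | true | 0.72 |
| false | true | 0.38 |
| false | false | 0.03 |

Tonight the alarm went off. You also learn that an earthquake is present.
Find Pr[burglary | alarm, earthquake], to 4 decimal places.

Weight on burglary=true, given the evidence: 0.72*0.15 = 0.108000
Normalizer over all consistent configurations: 0.61*0.85 + 0.72*0.15 = 0.626500
Posterior = 0.108000 / 0.626500 ≈ 0.1724

Pr[burglary | alarm, earthquake] ≈ 0.1724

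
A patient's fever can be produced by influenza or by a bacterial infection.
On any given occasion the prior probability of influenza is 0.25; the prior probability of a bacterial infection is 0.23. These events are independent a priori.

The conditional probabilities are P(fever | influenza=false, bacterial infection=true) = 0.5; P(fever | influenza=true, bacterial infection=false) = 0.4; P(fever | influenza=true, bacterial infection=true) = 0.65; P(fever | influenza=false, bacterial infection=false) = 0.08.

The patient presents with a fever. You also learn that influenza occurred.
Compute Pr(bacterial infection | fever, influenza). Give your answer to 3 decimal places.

Enumerate both values of bacterial infection and weight by the priors:
  P(fever | influenza) = 0.4·0.77 + 0.65·0.23
        = 0.308000 + 0.149500 = 0.457500
Keeping only the bacterial infection-present terms gives 0.149500, so
  P(bacterial infection | fever, influenza) = 0.149500 / 0.457500 ≈ 0.327

Pr(bacterial infection | fever, influenza) ≈ 0.327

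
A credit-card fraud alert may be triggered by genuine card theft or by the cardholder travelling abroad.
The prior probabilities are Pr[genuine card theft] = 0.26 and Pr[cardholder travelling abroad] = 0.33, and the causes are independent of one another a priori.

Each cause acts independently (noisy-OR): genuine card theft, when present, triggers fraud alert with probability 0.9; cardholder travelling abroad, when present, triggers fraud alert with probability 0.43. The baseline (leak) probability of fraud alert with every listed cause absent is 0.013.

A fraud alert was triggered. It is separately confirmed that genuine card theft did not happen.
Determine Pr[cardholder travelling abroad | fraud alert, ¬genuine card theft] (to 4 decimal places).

Pr[cardholder travelling abroad | fraud alert, ¬genuine card theft] ≈ 0.9431

Under noisy-OR, P(fraud alert | causes) = 1 − (1−0.013)·∏(1−qᵢ) over the active causes.
Sum P(fraud alert|·) weighted by the priors over both values of cardholder travelling abroad:
  P(fraud alert | ¬genuine card theft) = 0.013×0.67 + 0.43741×0.33
        = 0.008710 + 0.144345 = 0.153055
Configurations with cardholder travelling abroad contribute 0.144345, so
  P(cardholder travelling abroad | fraud alert, ¬genuine card theft) = 0.144345 / 0.153055 ≈ 0.9431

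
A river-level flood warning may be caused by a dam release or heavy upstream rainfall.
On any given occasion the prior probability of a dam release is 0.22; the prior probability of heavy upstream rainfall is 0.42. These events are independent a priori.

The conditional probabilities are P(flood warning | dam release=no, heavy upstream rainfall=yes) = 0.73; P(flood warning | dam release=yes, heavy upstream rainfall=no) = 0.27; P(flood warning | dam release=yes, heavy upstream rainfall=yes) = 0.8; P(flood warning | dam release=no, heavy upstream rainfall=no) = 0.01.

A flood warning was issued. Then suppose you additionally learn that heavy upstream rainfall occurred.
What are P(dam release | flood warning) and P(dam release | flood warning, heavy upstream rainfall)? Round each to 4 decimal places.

P(dam release | flood warning) ≈ 0.3078; P(dam release | flood warning, heavy upstream rainfall) ≈ 0.2361

P(flood warning) = 0.01·0.78·0.58 + 0.73·0.78·0.42 + 0.27·0.22·0.58 + 0.8·0.22·0.42 = 0.004524 + 0.239148 + 0.034452 + 0.073920 = 0.352044
Of this, 0.108372 comes from 0.034452 + 0.073920 (the dam release=true cases).
P(dam release | flood warning) = 0.108372 / 0.352044 ≈ 0.3078

Now condition on the additional information:
P(flood warning | heavy upstream rainfall) = 0.73·0.78 + 0.8·0.22 = 0.569400 + 0.176000 = 0.745400
Restricting to configurations with dam release present: 0.8·0.22 = 0.176000.
So P(dam release | flood warning, heavy upstream rainfall) = 0.176000/0.745400 ≈ 0.2361.
Conditioning on heavy upstream rainfall lowers the posterior on dam release: the classic explaining-away effect in a common-effect structure.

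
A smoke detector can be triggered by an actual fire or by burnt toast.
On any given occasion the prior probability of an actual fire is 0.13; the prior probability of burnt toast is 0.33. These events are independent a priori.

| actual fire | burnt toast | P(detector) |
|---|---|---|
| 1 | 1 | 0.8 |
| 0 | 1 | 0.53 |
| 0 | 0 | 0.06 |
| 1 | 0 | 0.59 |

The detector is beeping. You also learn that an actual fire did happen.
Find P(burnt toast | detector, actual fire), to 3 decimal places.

P(burnt toast | detector, actual fire) ≈ 0.400

Weight on burnt toast=true, given the evidence: 0.8*0.33 = 0.264000
Normalizer over all consistent configurations: 0.59*0.67 + 0.8*0.33 = 0.659300
Posterior = 0.264000 / 0.659300 ≈ 0.400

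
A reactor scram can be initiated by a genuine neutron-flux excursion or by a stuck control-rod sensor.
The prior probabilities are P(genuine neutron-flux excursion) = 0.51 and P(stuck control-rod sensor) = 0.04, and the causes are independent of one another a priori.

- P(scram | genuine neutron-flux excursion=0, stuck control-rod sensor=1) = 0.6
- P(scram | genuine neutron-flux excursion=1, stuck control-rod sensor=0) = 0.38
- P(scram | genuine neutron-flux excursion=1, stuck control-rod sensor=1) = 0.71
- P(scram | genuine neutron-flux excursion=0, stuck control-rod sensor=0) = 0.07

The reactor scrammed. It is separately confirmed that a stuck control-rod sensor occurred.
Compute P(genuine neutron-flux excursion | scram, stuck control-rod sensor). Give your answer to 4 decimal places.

P(genuine neutron-flux excursion | scram, stuck control-rod sensor) ≈ 0.5519

For the numerator, keep only genuine neutron-flux excursion=true terms: 0.71·0.51 = 0.362100
The normalizing constant is 0.6·0.49 + 0.71·0.51 = 0.656100
Posterior = 0.362100 / 0.656100 ≈ 0.5519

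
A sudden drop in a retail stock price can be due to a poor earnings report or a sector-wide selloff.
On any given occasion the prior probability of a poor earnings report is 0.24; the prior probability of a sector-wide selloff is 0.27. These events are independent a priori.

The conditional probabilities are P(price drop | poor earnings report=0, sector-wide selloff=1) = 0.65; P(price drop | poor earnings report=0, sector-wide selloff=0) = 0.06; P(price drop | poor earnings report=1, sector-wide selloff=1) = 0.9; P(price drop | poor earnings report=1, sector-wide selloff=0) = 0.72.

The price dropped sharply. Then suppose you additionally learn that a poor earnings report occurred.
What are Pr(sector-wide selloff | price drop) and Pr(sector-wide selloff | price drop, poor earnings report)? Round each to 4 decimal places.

By total probability over the 4 (poor earnings report, sector-wide selloff) configurations:
  P(price drop) = 0.06*0.76*0.73 + 0.65*0.76*0.27 + 0.72*0.24*0.73 + 0.9*0.24*0.27
        = 0.033288 + 0.133380 + 0.126144 + 0.058320 = 0.351132
Configurations with sector-wide selloff contribute 0.191700, so
  P(sector-wide selloff | price drop) = 0.191700 / 0.351132 ≈ 0.5459

Now condition on the additional information:
P(price drop | poor earnings report) = 0.72×0.73 + 0.9×0.27 = 0.525600 + 0.243000 = 0.768600
The sector-wide selloff-present share is 0.9×0.27 = 0.243000.
P(sector-wide selloff | price drop, poor earnings report) = 0.243000 / 0.768600 ≈ 0.3162
— poor earnings report explains away the evidence for sector-wide selloff.

Pr(sector-wide selloff | price drop) ≈ 0.5459; Pr(sector-wide selloff | price drop, poor earnings report) ≈ 0.3162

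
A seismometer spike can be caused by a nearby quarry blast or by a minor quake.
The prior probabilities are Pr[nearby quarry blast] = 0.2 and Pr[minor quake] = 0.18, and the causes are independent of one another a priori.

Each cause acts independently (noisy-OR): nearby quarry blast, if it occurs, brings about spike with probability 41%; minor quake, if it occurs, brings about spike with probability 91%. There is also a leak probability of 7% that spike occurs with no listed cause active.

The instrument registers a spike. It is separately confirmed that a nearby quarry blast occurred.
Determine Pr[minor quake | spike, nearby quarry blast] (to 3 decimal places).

Under noisy-OR, P(spike | causes) = 1 − (1−0.07)·∏(1−qᵢ) over the active causes.
By total probability over both values of minor quake:
  P(spike | nearby quarry blast) = 0.4513*0.82 + 0.950617*0.18
        = 0.370066 + 0.171111 = 0.541177
Configurations with minor quake contribute 0.171111, so
  P(minor quake | spike, nearby quarry blast) = 0.171111 / 0.541177 ≈ 0.316

Pr[minor quake | spike, nearby quarry blast] ≈ 0.316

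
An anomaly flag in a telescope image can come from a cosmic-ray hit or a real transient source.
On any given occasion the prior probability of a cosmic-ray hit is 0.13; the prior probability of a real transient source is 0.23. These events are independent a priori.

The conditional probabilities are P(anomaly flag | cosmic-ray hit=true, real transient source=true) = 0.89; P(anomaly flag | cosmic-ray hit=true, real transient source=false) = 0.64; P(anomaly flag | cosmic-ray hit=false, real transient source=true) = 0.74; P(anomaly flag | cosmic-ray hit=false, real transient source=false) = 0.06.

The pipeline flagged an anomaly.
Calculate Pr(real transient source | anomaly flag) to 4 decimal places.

Pr(real transient source | anomaly flag) ≈ 0.6262

By total probability over the 4 (cosmic-ray hit, real transient source) configurations:
  P(anomaly flag) = 0.06×0.87×0.77 + 0.74×0.87×0.23 + 0.64×0.13×0.77 + 0.89×0.13×0.23
        = 0.040194 + 0.148074 + 0.064064 + 0.026611 = 0.278943
Configurations with real transient source contribute 0.174685, so
  P(real transient source | anomaly flag) = 0.174685 / 0.278943 ≈ 0.6262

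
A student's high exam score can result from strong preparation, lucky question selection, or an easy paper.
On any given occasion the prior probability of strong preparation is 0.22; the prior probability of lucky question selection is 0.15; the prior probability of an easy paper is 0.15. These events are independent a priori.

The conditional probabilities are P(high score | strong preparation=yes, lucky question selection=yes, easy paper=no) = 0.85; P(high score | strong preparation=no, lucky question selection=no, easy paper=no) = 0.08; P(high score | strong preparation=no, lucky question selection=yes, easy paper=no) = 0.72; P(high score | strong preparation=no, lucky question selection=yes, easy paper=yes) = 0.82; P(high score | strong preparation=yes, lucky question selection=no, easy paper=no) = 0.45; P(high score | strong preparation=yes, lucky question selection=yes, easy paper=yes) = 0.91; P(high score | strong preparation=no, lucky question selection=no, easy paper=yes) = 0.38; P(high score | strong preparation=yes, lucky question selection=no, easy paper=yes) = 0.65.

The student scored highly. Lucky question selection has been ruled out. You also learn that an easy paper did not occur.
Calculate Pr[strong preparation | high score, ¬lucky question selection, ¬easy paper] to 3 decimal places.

Numerator (weight on configurations with strong preparation): 0.45·0.22 = 0.099000
Denominator P(high score | ¬lucky question selection, ¬easy paper): 0.08·0.78 + 0.45·0.22 = 0.161400
P(strong preparation | high score, ¬lucky question selection, ¬easy paper) = 0.099000/0.161400 ≈ 0.613

Pr[strong preparation | high score, ¬lucky question selection, ¬easy paper] ≈ 0.613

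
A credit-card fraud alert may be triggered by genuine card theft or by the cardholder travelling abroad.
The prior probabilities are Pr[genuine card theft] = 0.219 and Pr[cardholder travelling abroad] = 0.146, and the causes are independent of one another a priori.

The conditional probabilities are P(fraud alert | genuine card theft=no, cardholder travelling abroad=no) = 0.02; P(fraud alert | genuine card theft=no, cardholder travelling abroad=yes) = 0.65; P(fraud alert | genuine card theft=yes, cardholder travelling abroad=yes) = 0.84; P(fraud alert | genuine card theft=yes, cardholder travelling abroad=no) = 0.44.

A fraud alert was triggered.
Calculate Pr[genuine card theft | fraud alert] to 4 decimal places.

Weight on genuine card theft=true, given the evidence: 0.082291 + 0.026858 = 0.109149
Normalizer over all consistent configurations: 0.02*0.781*0.854 + 0.65*0.781*0.146 + 0.44*0.219*0.854 + 0.84*0.219*0.146 = 0.196605
P(genuine card theft | fraud alert) = 0.109149/0.196605 ≈ 0.5552

Pr[genuine card theft | fraud alert] ≈ 0.5552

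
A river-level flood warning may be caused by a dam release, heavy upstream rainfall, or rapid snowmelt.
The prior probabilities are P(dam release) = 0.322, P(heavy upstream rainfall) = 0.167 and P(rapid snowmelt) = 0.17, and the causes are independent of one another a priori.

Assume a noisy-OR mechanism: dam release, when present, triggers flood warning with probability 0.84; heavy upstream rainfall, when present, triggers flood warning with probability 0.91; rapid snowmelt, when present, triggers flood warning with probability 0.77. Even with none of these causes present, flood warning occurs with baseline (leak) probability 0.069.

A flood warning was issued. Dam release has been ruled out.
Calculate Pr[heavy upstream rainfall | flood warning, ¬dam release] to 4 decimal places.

Pr[heavy upstream rainfall | flood warning, ¬dam release] ≈ 0.4934

Under noisy-OR, P(flood warning | causes) = 1 − (1−0.069)·∏(1−qᵢ) over the active causes.
P(flood warning | ¬dam release) = 0.069*0.833*0.83 + 0.78587*0.833*0.17 + 0.91621*0.167*0.83 + 0.980728*0.167*0.17 = 0.047706 + 0.111287 + 0.126996 + 0.027843 = 0.313832
Of this, 0.154839 comes from 0.126996 + 0.027843 (the heavy upstream rainfall=true cases).
P(heavy upstream rainfall | flood warning, ¬dam release) = 0.154839 / 0.313832 ≈ 0.4934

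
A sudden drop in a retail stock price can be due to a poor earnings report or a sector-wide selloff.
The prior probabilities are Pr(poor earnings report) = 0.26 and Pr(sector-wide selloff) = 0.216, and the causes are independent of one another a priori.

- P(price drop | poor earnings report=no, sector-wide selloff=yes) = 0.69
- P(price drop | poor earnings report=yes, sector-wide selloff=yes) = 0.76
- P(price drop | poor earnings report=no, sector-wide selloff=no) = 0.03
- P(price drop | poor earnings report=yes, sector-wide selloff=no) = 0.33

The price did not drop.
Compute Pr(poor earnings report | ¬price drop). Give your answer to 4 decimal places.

Pr(poor earnings report | ¬price drop) ≈ 0.1968

P(¬price drop) = 0.97*0.74*0.784 + 0.31*0.74*0.216 + 0.67*0.26*0.784 + 0.24*0.26*0.216 = 0.562755 + 0.049550 + 0.136573 + 0.013478 = 0.762356
The poor earnings report-present share is 0.136573 + 0.013478 = 0.150051.
Hence the posterior is 0.150051/0.762356 ≈ 0.1968.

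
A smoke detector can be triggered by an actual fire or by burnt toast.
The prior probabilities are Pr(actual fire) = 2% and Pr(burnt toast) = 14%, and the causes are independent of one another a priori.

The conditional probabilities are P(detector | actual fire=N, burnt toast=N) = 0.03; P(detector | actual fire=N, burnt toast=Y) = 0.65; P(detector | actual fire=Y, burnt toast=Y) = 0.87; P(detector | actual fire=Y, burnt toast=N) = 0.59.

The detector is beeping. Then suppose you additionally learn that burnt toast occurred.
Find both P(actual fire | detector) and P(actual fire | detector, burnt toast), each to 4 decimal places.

P(actual fire | detector) ≈ 0.0990; P(actual fire | detector, burnt toast) ≈ 0.0266

By total probability over the 4 (actual fire, burnt toast) configurations:
  P(detector) = 0.03*0.98*0.86 + 0.65*0.98*0.14 + 0.59*0.02*0.86 + 0.87*0.02*0.14
        = 0.025284 + 0.089180 + 0.010148 + 0.002436 = 0.127048
Keeping only the actual fire-present terms gives 0.012584, so
  P(actual fire | detector) = 0.012584 / 0.127048 ≈ 0.0990

Now condition on the additional information:
By total probability over both values of actual fire:
  P(detector | burnt toast) = 0.65·0.98 + 0.87·0.02
        = 0.637000 + 0.017400 = 0.654400
Configurations with actual fire contribute 0.017400, so
  P(actual fire | detector, burnt toast) = 0.017400 / 0.654400 ≈ 0.0266
— burnt toast explains away the evidence for actual fire.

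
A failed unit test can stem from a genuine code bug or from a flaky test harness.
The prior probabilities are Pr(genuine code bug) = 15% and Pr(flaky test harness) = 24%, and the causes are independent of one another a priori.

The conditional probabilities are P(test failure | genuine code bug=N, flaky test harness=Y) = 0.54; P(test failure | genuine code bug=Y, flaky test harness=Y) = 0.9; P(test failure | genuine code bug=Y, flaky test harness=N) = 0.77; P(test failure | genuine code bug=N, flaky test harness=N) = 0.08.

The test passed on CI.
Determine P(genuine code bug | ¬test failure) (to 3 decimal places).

P(¬test failure) = 0.92×0.85×0.76 + 0.46×0.85×0.24 + 0.23×0.15×0.76 + 0.1×0.15×0.24 = 0.594320 + 0.093840 + 0.026220 + 0.003600 = 0.717980
The genuine code bug-present share is 0.026220 + 0.003600 = 0.029820.
P(genuine code bug | ¬test failure) = 0.029820 / 0.717980 ≈ 0.042

P(genuine code bug | ¬test failure) ≈ 0.042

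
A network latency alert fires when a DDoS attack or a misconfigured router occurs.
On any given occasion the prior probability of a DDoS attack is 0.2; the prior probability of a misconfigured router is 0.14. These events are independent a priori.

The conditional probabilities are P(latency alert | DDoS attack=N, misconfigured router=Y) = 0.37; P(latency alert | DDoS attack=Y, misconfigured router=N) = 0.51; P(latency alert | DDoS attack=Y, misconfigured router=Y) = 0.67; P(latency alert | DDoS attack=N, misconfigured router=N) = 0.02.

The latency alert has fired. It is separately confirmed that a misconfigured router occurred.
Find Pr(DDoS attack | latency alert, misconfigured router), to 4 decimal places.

Enumerate both values of DDoS attack and weight by the priors:
  P(latency alert | misconfigured router) = 0.37·0.8 + 0.67·0.2
        = 0.296000 + 0.134000 = 0.430000
Configurations with DDoS attack contribute 0.134000, so
  P(DDoS attack | latency alert, misconfigured router) = 0.134000 / 0.430000 ≈ 0.3116

Pr(DDoS attack | latency alert, misconfigured router) ≈ 0.3116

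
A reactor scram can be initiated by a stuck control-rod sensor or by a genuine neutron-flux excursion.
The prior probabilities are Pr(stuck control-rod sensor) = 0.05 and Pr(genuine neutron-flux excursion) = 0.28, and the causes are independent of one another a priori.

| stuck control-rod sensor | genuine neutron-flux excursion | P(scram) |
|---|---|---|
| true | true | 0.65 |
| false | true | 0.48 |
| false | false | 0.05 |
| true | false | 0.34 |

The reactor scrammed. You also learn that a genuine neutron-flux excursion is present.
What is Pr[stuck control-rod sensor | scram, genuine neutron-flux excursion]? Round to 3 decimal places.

Numerator (weight on configurations with stuck control-rod sensor): 0.65×0.05 = 0.032500
Normalizer over all consistent configurations: 0.48×0.95 + 0.65×0.05 = 0.488500
P(stuck control-rod sensor | scram, genuine neutron-flux excursion) = 0.032500/0.488500 ≈ 0.067

Pr[stuck control-rod sensor | scram, genuine neutron-flux excursion] ≈ 0.067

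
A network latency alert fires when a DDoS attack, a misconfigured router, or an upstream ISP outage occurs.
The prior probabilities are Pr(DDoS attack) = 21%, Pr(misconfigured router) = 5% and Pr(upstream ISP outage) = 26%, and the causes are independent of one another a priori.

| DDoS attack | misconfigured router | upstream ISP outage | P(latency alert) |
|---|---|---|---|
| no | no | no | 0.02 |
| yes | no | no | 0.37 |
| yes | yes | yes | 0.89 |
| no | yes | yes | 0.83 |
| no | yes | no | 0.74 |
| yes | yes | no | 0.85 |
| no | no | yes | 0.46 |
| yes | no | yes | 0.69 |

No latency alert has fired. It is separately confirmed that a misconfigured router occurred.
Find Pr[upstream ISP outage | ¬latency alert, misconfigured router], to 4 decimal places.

For the numerator, keep only upstream ISP outage=true terms: 0.034918 + 0.006006 = 0.040924
Denominator P(¬latency alert | misconfigured router): 0.26·0.79·0.74 + 0.17·0.79·0.26 + 0.15·0.21·0.74 + 0.11·0.21·0.26 = 0.216230
P(upstream ISP outage | ¬latency alert, misconfigured router) = 0.040924/0.216230 ≈ 0.1893

Pr[upstream ISP outage | ¬latency alert, misconfigured router] ≈ 0.1893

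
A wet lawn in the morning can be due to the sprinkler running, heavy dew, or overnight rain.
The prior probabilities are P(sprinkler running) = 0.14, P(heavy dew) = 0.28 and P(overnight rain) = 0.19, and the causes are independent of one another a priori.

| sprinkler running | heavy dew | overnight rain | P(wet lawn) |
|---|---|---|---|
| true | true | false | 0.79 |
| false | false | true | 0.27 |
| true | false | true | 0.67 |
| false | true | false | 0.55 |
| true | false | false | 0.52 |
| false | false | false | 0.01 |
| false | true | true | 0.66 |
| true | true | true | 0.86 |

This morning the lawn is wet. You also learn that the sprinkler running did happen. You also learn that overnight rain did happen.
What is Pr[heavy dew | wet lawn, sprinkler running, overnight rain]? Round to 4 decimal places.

Pr[heavy dew | wet lawn, sprinkler running, overnight rain] ≈ 0.3330

Enumerate both values of heavy dew and weight by the priors:
  P(wet lawn | sprinkler running, overnight rain) = 0.67·0.72 + 0.86·0.28
        = 0.482400 + 0.240800 = 0.723200
Configurations with heavy dew contribute 0.240800, so
  P(heavy dew | wet lawn, sprinkler running, overnight rain) = 0.240800 / 0.723200 ≈ 0.3330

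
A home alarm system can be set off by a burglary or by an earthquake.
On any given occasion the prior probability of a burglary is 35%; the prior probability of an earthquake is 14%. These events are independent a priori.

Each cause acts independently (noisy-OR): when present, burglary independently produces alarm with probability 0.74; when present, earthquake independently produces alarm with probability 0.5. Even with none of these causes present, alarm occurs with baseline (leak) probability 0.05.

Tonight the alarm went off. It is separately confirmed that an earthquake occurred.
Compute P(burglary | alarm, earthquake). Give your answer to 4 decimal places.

Under noisy-OR, P(alarm | causes) = 1 − (1−0.05)·∏(1−qᵢ) over the active causes.
Numerator (weight on configurations with burglary): 0.8765*0.35 = 0.306775
The normalizing constant is 0.525*0.65 + 0.8765*0.35 = 0.648025
Posterior = 0.306775 / 0.648025 ≈ 0.4734

P(burglary | alarm, earthquake) ≈ 0.4734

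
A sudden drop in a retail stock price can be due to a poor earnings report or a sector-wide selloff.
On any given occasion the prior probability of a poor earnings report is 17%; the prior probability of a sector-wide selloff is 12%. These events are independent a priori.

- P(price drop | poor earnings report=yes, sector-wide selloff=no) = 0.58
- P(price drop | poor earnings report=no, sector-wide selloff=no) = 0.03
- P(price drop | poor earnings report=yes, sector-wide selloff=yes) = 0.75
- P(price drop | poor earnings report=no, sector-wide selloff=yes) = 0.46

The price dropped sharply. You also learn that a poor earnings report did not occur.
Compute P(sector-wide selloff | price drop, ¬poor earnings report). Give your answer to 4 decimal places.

P(sector-wide selloff | price drop, ¬poor earnings report) ≈ 0.6765

P(price drop | ¬poor earnings report) = 0.03·0.88 + 0.46·0.12 = 0.026400 + 0.055200 = 0.081600
Of this, 0.055200 comes from 0.46·0.12 (the sector-wide selloff=true cases).
P(sector-wide selloff | price drop, ¬poor earnings report) = 0.055200 / 0.081600 ≈ 0.6765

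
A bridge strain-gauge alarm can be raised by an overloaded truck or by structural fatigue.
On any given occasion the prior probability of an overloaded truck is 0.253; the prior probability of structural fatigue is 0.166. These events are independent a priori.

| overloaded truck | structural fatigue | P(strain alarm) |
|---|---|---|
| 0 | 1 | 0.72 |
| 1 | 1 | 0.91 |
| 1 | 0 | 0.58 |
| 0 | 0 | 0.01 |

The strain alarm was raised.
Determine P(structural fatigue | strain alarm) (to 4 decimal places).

By total probability over the 4 (overloaded truck, structural fatigue) configurations:
  P(strain alarm) = 0.01×0.747×0.834 + 0.72×0.747×0.166 + 0.58×0.253×0.834 + 0.91×0.253×0.166
        = 0.006230 + 0.089281 + 0.122381 + 0.038218 = 0.256110
Keeping only the structural fatigue-present terms gives 0.127499, so
  P(structural fatigue | strain alarm) = 0.127499 / 0.256110 ≈ 0.4978

P(structural fatigue | strain alarm) ≈ 0.4978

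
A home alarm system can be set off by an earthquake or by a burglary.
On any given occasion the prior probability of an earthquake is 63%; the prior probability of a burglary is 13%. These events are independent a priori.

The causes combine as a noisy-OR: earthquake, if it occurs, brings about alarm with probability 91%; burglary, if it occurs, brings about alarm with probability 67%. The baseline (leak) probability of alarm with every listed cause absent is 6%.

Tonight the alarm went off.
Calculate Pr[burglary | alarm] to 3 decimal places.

Pr[burglary | alarm] ≈ 0.178

Under noisy-OR, P(alarm | causes) = 1 − (1−0.06)·∏(1−qᵢ) over the active causes.
For the numerator, keep only burglary=true terms: 0.033179 + 0.079614 = 0.112793
The normalizing constant is 0.06×0.37×0.87 + 0.6898×0.37×0.13 + 0.9154×0.63×0.87 + 0.972082×0.63×0.13 = 0.633838
P(burglary | alarm) = 0.112793/0.633838 ≈ 0.178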